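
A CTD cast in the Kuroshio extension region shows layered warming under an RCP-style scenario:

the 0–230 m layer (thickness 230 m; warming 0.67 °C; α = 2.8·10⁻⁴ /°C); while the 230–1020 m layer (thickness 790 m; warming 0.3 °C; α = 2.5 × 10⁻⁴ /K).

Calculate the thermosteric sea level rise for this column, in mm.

2.8×10⁻⁴ × 0.67 × 230 = 0.043148 m
790 × 0.3 × 2.5×10⁻⁴ = 0.05925 m
Δh = 0.043148 + 0.05925 = 0.102398 m

about 102 mm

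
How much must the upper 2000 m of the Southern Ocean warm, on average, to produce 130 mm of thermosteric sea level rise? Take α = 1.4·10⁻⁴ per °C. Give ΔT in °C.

ΔT = Δh/(αH) = 0.13 / (1.4×10⁻⁴ × 2000) ≈ 0.4643 °C

about 0.464 °C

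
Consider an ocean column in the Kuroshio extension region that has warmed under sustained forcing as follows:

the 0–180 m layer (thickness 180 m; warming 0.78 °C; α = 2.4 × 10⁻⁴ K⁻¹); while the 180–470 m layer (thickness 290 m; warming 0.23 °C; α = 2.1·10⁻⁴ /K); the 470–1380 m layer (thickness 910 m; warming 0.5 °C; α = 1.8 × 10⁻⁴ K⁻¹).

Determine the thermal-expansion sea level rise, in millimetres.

Δh ≈ 130 mm

0.78 × 180 × 2.4×10⁻⁴ = 0.033696 m
180–470 m: 0.23 × 290 × 2.1×10⁻⁴ = 0.014007 m
Layer 3: 910 × 0.5 × 1.8×10⁻⁴ = 0.08190 m
Δh = 0.033696 + 0.014007 + 0.08190 = 0.129603 m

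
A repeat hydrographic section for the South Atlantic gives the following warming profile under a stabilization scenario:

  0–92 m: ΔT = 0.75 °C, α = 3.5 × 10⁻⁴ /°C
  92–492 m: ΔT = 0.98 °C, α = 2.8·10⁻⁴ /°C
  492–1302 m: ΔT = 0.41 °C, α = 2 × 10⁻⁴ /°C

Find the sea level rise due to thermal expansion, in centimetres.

20.0 cm of thermosteric rise

0–92 m: 3.5×10⁻⁴ × 92 × 0.75 = 0.02415 m
Layer 2: 400 × 0.98 × 2.8×10⁻⁴ = 0.10976 m
492–1302 m: 2×10⁻⁴ × 810 × 0.41 = 0.06642 m
Δh = 0.02415 + 0.10976 + 0.06642 = 0.20033 m ≈ 20.0 cm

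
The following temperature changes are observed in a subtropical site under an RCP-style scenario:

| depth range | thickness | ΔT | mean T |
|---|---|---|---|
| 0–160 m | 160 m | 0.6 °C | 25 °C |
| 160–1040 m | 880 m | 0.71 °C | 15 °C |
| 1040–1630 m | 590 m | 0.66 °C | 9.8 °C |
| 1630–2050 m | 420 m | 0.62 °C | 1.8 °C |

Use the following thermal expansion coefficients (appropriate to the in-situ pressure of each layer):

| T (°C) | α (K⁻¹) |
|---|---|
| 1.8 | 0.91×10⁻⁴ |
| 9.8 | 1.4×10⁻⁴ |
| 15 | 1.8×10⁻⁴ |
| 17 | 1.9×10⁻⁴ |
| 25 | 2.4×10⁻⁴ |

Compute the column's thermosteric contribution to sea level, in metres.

about 0.214 m

Layer 1 at 25 °C → α = 2.4×10⁻⁴ K⁻¹
Layer 2 at 15 °C → α = 1.8×10⁻⁴ K⁻¹
Layer 3 at 9.8 °C → α = 1.4×10⁻⁴ K⁻¹
Layer 4 at 1.8 °C → α = 0.91×10⁻⁴ K⁻¹
0–160 m: 160 × 0.6 × 2.4×10⁻⁴ = 0.02304 m
160–1040 m: 880 × 0.71 × 1.8×10⁻⁴ = 0.112464 m
0.66 × 590 × 1.4×10⁻⁴ = 0.054516 m
Layer 4: 0.62 × 420 × 0.91×10⁻⁴ = 0.0236964 m
Δh = 0.02304 + 0.112464 + 0.054516 + 0.0236964 = 0.2137164 m ≈ 0.214 m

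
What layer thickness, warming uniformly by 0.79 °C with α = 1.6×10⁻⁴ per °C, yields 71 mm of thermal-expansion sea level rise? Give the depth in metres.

562 m

H = Δh/(αΔT) = 0.071 / (1.6×10⁻⁴ × 0.79) ≈ 561.7 m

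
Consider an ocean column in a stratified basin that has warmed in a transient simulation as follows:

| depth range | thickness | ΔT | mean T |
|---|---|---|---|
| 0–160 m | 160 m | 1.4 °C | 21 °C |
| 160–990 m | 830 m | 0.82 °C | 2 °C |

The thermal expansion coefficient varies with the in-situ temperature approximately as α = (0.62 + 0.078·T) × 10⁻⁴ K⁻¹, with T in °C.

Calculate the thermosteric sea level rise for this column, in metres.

Layer 1: α = (0.62 + 0.078×21)×10⁻⁴ = 2.258×10⁻⁴ K⁻¹
Layer 2: α = (0.62 + 0.078×2)×10⁻⁴ = 0.776×10⁻⁴ K⁻¹
160 × 1.4 × 2.258×10⁻⁴ = 0.0505792 m
Layer 2: 0.82 × 830 × 0.776×10⁻⁴ = 0.05281456 m
Δh = 0.0505792 + 0.05281456 = 0.10339376 m ≈ 0.10 m

about 0.10 m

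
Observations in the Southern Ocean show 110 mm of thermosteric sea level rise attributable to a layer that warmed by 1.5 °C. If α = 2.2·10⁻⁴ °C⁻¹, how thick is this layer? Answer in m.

333 m

H = Δh/(αΔT) = 0.11 / (2.2×10⁻⁴ × 1.5) ≈ 333.3 m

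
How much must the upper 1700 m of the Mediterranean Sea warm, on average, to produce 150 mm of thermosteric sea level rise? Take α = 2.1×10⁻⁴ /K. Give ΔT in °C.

ΔT ≈ 0.420 °C

ΔT = Δh/(αH) = 0.15 / (2.1×10⁻⁴ × 1700) ≈ 0.4202 °C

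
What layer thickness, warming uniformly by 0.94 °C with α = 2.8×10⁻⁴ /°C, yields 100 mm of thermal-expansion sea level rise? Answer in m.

about 380 m

H = Δh/(αΔT) = 0.1 / (2.8×10⁻⁴ × 0.94) ≈ 379.9 m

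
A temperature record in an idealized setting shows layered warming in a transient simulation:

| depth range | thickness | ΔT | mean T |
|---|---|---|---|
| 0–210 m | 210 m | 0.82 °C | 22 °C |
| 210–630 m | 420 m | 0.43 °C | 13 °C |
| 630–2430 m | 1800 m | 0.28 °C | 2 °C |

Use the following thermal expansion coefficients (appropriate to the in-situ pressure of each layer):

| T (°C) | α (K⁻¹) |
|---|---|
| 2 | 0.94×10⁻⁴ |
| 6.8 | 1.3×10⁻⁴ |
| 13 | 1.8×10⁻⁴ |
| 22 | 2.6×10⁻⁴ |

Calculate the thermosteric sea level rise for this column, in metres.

0.125 m

Layer 1 at 22 °C → α = 2.6×10⁻⁴ K⁻¹
Layer 2 at 13 °C → α = 1.8×10⁻⁴ K⁻¹
Layer 3 at 2 °C → α = 0.94×10⁻⁴ K⁻¹
0–210 m: 210 × 0.82 × 2.6×10⁻⁴ = 0.044772 m
420 × 0.43 × 1.8×10⁻⁴ = 0.032508 m
Layer 3: 1800 × 0.94×10⁻⁴ × 0.28 = 0.047376 m
Δh = 0.044772 + 0.032508 + 0.047376 = 0.124656 m ≈ 0.125 m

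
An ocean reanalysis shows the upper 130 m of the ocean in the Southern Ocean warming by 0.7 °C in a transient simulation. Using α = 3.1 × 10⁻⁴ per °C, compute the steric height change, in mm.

Δh = αΔT·H = 3.1×10⁻⁴ × 0.7 × 130 = 0.02821 m

28.2 mm of thermosteric rise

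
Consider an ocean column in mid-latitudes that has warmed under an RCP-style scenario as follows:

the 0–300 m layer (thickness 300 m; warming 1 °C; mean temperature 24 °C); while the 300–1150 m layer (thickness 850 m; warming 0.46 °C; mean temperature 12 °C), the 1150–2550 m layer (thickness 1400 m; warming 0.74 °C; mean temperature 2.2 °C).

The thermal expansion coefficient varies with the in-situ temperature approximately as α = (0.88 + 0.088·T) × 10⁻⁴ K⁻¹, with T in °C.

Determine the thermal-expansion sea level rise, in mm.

Layer 1: α = (0.88 + 0.088×24)×10⁻⁴ = 2.992×10⁻⁴ K⁻¹
Layer 2: α = (0.88 + 0.088×12)×10⁻⁴ = 1.936×10⁻⁴ K⁻¹
Layer 3: α = (0.88 + 0.088×2.2)×10⁻⁴ = 1.0736×10⁻⁴ K⁻¹
Layer 1: 300 × 1 × 2.992×10⁻⁴ = 0.08976 m
Layer 2: 850 × 1.936×10⁻⁴ × 0.46 = 0.0756976 m
1400 × 0.74 × 1.0736×10⁻⁴ = 0.11122496 m
Δh = 0.08976 + 0.0756976 + 0.11122496 = 0.27668256 m

Δh ≈ 277 mm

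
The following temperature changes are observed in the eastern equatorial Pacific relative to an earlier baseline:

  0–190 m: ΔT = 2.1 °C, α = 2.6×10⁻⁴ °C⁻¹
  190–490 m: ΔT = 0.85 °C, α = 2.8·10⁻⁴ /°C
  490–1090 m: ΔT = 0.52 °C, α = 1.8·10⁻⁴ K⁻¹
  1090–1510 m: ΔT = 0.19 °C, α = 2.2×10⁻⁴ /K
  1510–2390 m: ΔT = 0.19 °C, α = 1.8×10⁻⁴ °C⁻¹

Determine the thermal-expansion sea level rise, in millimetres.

about 279 mm

Layer 1: 2.1 × 190 × 2.6×10⁻⁴ = 0.10374 m
0.85 × 300 × 2.8×10⁻⁴ = 0.07140 m
490–1090 m: 600 × 0.52 × 1.8×10⁻⁴ = 0.05616 m
Layer 4: 2.2×10⁻⁴ × 0.19 × 420 = 0.017556 m
Layer 5: 880 × 0.19 × 1.8×10⁻⁴ = 0.030096 m
Δh = 0.10374 + 0.07140 + 0.05616 + 0.017556 + 0.030096 = 0.278952 m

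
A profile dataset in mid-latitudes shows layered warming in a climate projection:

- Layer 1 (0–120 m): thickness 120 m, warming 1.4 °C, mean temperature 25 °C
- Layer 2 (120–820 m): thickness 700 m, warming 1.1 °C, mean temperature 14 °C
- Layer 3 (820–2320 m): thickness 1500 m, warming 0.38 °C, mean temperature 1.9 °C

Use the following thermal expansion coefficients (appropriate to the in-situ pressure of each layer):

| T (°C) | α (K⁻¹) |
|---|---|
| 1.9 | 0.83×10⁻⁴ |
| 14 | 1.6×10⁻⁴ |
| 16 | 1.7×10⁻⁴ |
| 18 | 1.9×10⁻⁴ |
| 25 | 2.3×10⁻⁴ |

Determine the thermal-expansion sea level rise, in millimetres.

Layer 1 at 25 °C → α = 2.3×10⁻⁴ K⁻¹
Layer 2 at 14 °C → α = 1.6×10⁻⁴ K⁻¹
Layer 3 at 1.9 °C → α = 0.83×10⁻⁴ K⁻¹
Layer 1: 1.4 × 2.3×10⁻⁴ × 120 = 0.03864 m
700 × 1.1 × 1.6×10⁻⁴ = 0.12320 m
0.83×10⁻⁴ × 0.38 × 1500 = 0.04731 m
Δh = 0.03864 + 0.12320 + 0.04731 = 0.20915 m ≈ 209 mm

about 209 mm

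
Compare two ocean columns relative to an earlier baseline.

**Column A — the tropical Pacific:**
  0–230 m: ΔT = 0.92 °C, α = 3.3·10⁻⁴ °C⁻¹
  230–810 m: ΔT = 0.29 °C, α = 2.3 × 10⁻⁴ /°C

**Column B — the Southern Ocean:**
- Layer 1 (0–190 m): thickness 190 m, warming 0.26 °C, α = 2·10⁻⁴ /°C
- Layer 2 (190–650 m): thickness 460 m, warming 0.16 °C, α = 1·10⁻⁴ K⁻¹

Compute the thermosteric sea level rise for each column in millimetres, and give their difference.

Δh_A ≈ 109 mm, Δh_B ≈ 17.2 mm; difference ≈ 91.3 mm

A Layer 1: 230 × 3.3×10⁻⁴ × 0.92 = 0.069828 m
A 580 × 0.29 × 2.3×10⁻⁴ = 0.038686 m
A total: 0.108514 m
B 2×10⁻⁴ × 0.26 × 190 = 0.00988 m
B 0.16 × 460 × 1×10⁻⁴ = 0.00736 m
B total: 0.01724 m
Difference: 0.108514 − 0.01724 = 0.091274 m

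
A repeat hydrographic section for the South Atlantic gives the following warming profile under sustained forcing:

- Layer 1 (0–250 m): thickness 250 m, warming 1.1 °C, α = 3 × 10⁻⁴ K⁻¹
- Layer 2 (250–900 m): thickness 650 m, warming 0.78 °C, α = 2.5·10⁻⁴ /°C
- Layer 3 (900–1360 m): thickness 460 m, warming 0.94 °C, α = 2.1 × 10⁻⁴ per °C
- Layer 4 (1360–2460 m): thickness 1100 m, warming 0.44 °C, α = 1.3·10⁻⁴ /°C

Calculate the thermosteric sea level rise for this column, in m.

0.363 m

0–250 m: 1.1 × 250 × 3×10⁻⁴ = 0.08250 m
250–900 m: 2.5×10⁻⁴ × 0.78 × 650 = 0.12675 m
900–1360 m: 2.1×10⁻⁴ × 460 × 0.94 = 0.090804 m
1.3×10⁻⁴ × 0.44 × 1100 = 0.06292 m
Δh = 0.08250 + 0.12675 + 0.090804 + 0.06292 = 0.362974 m ≈ 0.363 m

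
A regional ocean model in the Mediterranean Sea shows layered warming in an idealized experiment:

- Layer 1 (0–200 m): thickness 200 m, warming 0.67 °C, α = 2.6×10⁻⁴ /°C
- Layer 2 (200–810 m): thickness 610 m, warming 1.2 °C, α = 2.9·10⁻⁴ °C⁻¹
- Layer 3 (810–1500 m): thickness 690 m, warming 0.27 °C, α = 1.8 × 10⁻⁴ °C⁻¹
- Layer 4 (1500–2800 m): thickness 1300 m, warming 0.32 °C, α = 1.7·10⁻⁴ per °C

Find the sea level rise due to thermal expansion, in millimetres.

200 × 0.67 × 2.6×10⁻⁴ = 0.03484 m
2.9×10⁻⁴ × 1.2 × 610 = 0.21228 m
810–1500 m: 0.27 × 1.8×10⁻⁴ × 690 = 0.033534 m
Layer 4: 1.7×10⁻⁴ × 1300 × 0.32 = 0.07072 m
Δh = 0.03484 + 0.21228 + 0.033534 + 0.07072 = 0.351374 m ≈ 351 mm

351 mm of thermosteric rise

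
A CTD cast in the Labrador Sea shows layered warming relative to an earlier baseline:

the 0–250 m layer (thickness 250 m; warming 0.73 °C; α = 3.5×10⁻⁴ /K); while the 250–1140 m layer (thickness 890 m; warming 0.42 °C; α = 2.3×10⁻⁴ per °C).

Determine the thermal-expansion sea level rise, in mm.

0–250 m: 0.73 × 250 × 3.5×10⁻⁴ = 0.063875 m
Layer 2: 2.3×10⁻⁴ × 890 × 0.42 = 0.085974 m
Δh = 0.063875 + 0.085974 = 0.149849 m ≈ 150 mm

Δh ≈ 150 mm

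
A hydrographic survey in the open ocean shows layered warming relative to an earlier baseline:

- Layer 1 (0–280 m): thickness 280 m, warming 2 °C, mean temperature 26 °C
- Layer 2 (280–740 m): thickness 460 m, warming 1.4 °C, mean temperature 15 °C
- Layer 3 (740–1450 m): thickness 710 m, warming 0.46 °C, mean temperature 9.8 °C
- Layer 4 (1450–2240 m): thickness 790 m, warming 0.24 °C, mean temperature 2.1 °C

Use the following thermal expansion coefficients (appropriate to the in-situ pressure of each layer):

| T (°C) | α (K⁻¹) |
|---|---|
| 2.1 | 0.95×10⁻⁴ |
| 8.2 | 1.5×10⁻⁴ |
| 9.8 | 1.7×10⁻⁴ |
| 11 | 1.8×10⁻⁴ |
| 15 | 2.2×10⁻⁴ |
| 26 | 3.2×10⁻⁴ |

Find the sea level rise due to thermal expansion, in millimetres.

Layer 1 at 26 °C → α = 3.2×10⁻⁴ K⁻¹
Layer 2 at 15 °C → α = 2.2×10⁻⁴ K⁻¹
Layer 3 at 9.8 °C → α = 1.7×10⁻⁴ K⁻¹
Layer 4 at 2.1 °C → α = 0.95×10⁻⁴ K⁻¹
3.2×10⁻⁴ × 2 × 280 = 0.17920 m
280–740 m: 2.2×10⁻⁴ × 460 × 1.4 = 0.14168 m
710 × 0.46 × 1.7×10⁻⁴ = 0.055522 m
Layer 4: 0.24 × 0.95×10⁻⁴ × 790 = 0.018012 m
Δh = 0.17920 + 0.14168 + 0.055522 + 0.018012 = 0.394414 m

394 mm of thermosteric rise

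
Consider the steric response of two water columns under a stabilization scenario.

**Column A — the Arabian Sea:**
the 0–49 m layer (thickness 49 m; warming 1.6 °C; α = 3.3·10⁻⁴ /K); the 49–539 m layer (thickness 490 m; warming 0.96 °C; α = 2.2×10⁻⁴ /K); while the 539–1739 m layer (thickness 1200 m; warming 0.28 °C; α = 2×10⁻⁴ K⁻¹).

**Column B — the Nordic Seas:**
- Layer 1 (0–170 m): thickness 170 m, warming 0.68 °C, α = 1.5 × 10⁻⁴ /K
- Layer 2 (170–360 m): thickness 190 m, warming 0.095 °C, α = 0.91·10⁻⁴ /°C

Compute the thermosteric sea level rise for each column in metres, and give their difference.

A Layer 1: 1.6 × 49 × 3.3×10⁻⁴ = 0.025872 m
A Layer 2: 490 × 2.2×10⁻⁴ × 0.96 = 0.103488 m
A 1200 × 2×10⁻⁴ × 0.28 = 0.06720 m
A total: 0.19656 m
B 0–170 m: 170 × 0.68 × 1.5×10⁻⁴ = 0.01734 m
B 0.095 × 190 × 0.91×10⁻⁴ = 0.00164255 m
B total: 0.01898255 m
Difference: 0.19656 − 0.01898255 = 0.17757745 m

A: 0.197 m; B: 0.0190 m; difference 0.178 m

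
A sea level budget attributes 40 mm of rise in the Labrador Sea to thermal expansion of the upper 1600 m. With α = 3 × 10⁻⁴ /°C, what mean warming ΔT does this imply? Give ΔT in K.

0.0833 K

ΔT = Δh/(αH) = 0.04 / (3×10⁻⁴ × 1600) ≈ 0.08333 K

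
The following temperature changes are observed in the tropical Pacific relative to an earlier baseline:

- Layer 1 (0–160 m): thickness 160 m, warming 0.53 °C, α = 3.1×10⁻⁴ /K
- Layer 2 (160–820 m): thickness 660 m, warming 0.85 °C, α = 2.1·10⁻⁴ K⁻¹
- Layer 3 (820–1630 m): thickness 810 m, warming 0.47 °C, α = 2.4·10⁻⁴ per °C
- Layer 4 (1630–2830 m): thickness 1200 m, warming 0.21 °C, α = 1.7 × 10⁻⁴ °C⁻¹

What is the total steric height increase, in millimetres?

Δh ≈ 280 mm

0.53 × 160 × 3.1×10⁻⁴ = 0.026288 m
160–820 m: 2.1×10⁻⁴ × 0.85 × 660 = 0.11781 m
0.47 × 810 × 2.4×10⁻⁴ = 0.091368 m
1200 × 1.7×10⁻⁴ × 0.21 = 0.04284 m
Δh = 0.026288 + 0.11781 + 0.091368 + 0.04284 = 0.278306 m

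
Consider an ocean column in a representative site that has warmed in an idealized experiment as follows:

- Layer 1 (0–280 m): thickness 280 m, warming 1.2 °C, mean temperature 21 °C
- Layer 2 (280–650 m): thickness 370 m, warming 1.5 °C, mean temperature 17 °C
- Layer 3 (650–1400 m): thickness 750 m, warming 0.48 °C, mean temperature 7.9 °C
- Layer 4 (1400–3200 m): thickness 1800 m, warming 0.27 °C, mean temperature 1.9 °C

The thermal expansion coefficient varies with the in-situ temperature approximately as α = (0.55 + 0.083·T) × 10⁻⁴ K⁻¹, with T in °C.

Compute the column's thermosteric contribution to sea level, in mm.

Δh = 260 mm

Layer 1: α = (0.55 + 0.083×21)×10⁻⁴ = 2.293×10⁻⁴ K⁻¹
Layer 2: α = (0.55 + 0.083×17)×10⁻⁴ = 1.961×10⁻⁴ K⁻¹
Layer 3: α = (0.55 + 0.083×7.9)×10⁻⁴ = 1.2057×10⁻⁴ K⁻¹
Layer 4: α = (0.55 + 0.083×1.9)×10⁻⁴ = 0.7077×10⁻⁴ K⁻¹
0–280 m: 1.2 × 280 × 2.293×10⁻⁴ = 0.0770448 m
Layer 2: 1.961×10⁻⁴ × 1.5 × 370 = 0.1088355 m
650–1400 m: 750 × 0.48 × 1.2057×10⁻⁴ = 0.0434052 m
Layer 4: 0.7077×10⁻⁴ × 1800 × 0.27 = 0.03439422 m
Δh = 0.0770448 + 0.1088355 + 0.0434052 + 0.03439422 = 0.26367972 m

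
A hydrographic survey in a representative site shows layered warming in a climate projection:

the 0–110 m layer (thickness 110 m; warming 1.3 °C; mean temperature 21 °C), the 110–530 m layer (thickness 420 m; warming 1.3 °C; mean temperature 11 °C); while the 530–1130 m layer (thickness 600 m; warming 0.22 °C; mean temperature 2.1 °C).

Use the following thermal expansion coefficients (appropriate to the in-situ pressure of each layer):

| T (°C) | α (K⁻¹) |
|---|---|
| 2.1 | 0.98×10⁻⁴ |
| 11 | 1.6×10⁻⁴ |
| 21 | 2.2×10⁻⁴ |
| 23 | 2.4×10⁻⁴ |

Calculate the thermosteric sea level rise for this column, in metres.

Layer 1 at 21 °C → α = 2.2×10⁻⁴ K⁻¹
Layer 2 at 11 °C → α = 1.6×10⁻⁴ K⁻¹
Layer 3 at 2.1 °C → α = 0.98×10⁻⁴ K⁻¹
Layer 1: 110 × 1.3 × 2.2×10⁻⁴ = 0.03146 m
1.6×10⁻⁴ × 420 × 1.3 = 0.08736 m
0.22 × 0.98×10⁻⁴ × 600 = 0.012936 m
Δh = 0.03146 + 0.08736 + 0.012936 = 0.131756 m

Δh ≈ 0.13 m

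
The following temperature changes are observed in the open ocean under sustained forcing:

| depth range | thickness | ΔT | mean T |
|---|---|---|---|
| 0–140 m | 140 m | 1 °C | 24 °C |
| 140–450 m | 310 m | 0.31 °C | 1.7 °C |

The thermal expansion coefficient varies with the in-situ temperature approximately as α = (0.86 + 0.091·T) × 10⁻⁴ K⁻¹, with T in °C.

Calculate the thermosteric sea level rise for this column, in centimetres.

5.24 cm of thermosteric rise

Layer 1: α = (0.86 + 0.091×24)×10⁻⁴ = 3.044×10⁻⁴ K⁻¹
Layer 2: α = (0.86 + 0.091×1.7)×10⁻⁴ = 1.0147×10⁻⁴ K⁻¹
1 × 140 × 3.044×10⁻⁴ = 0.042616 m
310 × 1.0147×10⁻⁴ × 0.31 = 0.009751267 m
Δh = 0.042616 + 0.009751267 = 0.052367267 m ≈ 5.24 cm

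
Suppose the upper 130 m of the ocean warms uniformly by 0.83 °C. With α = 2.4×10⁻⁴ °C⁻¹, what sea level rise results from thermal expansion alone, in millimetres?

Δh ≈ 26 mm

Δh = αΔT·H = 2.4×10⁻⁴ × 0.83 × 130 = 0.025896 m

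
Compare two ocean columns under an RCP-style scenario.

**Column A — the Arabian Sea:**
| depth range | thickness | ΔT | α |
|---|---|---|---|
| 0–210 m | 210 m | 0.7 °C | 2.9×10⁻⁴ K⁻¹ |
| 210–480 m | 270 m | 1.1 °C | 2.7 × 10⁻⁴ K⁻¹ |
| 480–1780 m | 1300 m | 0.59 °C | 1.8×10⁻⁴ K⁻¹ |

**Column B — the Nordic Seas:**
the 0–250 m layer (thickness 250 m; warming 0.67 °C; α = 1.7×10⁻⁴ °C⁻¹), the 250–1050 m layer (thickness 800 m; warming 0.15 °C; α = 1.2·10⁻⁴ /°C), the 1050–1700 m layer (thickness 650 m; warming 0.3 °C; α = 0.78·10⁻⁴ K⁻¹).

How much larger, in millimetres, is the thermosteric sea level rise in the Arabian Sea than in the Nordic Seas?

A Layer 1: 210 × 2.9×10⁻⁴ × 0.7 = 0.04263 m
A 210–480 m: 2.7×10⁻⁴ × 1.1 × 270 = 0.08019 m
A Layer 3: 1.8×10⁻⁴ × 1300 × 0.59 = 0.13806 m
A total: 0.26088 m
B 0.67 × 250 × 1.7×10⁻⁴ = 0.028475 m
B 0.15 × 1.2×10⁻⁴ × 800 = 0.01440 m
B 1050–1700 m: 0.78×10⁻⁴ × 0.3 × 650 = 0.01521 m
B total: 0.058085 m
Difference: 0.26088 − 0.058085 = 0.202795 m

203 mm larger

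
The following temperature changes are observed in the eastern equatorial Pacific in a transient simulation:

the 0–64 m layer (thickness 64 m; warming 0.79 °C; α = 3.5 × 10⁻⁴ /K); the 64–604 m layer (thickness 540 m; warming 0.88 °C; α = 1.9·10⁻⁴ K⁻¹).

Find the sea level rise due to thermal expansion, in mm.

Δh = 108 mm

Layer 1: 3.5×10⁻⁴ × 64 × 0.79 = 0.017696 m
64–604 m: 0.88 × 1.9×10⁻⁴ × 540 = 0.090288 m
Δh = 0.017696 + 0.090288 = 0.107984 m ≈ 108 mm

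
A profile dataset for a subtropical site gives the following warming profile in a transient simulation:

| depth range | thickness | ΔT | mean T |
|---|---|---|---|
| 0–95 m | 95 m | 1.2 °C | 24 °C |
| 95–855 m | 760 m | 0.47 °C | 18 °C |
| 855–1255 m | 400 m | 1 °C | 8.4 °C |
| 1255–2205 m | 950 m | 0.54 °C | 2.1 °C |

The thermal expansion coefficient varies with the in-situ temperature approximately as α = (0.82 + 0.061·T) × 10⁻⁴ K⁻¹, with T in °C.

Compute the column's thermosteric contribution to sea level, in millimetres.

Layer 1: α = (0.82 + 0.061×24)×10⁻⁴ = 2.284×10⁻⁴ K⁻¹
Layer 2: α = (0.82 + 0.061×18)×10⁻⁴ = 1.918×10⁻⁴ K⁻¹
Layer 3: α = (0.82 + 0.061×8.4)×10⁻⁴ = 1.3324×10⁻⁴ K⁻¹
Layer 4: α = (0.82 + 0.061×2.1)×10⁻⁴ = 0.9481×10⁻⁴ K⁻¹
0–95 m: 1.2 × 95 × 2.284×10⁻⁴ = 0.0260376 m
0.47 × 760 × 1.918×10⁻⁴ = 0.06851096 m
Layer 3: 1.3324×10⁻⁴ × 1 × 400 = 0.053296 m
1255–2205 m: 950 × 0.54 × 0.9481×10⁻⁴ = 0.04863753 m
Δh = 0.0260376 + 0.06851096 + 0.053296 + 0.04863753 = 0.19648209 m ≈ 196 mm

196 mm of thermosteric rise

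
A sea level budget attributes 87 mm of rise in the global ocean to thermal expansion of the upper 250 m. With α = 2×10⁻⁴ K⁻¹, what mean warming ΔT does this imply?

about 1.74 K

ΔT = Δh/(αH) = 0.087 / (2×10⁻⁴ × 250) = 1.740 K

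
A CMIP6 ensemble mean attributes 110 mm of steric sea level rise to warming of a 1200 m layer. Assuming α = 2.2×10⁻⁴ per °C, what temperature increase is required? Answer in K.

ΔT = Δh/(αH) = 0.11 / (2.2×10⁻⁴ × 1200) ≈ 0.4167 K

about 0.42 K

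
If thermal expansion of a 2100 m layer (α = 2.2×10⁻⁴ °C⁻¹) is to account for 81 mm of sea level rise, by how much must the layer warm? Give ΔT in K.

ΔT = Δh/(αH) = 0.081 / (2.2×10⁻⁴ × 2100) ≈ 0.1753 K

about 0.18 K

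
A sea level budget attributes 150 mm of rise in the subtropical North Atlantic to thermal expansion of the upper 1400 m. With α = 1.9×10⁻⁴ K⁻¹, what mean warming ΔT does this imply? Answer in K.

0.564 K

ΔT = Δh/(αH) = 0.15 / (1.9×10⁻⁴ × 1400) ≈ 0.5639 K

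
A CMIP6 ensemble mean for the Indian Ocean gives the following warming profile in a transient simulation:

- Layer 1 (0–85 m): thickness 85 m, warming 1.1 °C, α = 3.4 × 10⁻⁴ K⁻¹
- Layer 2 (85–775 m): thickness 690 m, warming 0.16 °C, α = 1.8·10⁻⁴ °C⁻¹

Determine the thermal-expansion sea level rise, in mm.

0–85 m: 85 × 1.1 × 3.4×10⁻⁴ = 0.03179 m
Layer 2: 690 × 0.16 × 1.8×10⁻⁴ = 0.019872 m
Δh = 0.03179 + 0.019872 = 0.051662 m ≈ 51.7 mm

51.7 mm of thermosteric rise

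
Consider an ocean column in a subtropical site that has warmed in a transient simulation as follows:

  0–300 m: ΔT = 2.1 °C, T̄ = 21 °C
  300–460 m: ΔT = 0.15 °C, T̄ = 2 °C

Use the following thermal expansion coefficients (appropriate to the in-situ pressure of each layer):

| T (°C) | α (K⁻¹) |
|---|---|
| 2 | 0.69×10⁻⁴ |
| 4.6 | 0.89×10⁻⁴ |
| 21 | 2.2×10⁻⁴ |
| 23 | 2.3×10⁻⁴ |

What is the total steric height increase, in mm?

Δh = 140 mm

Layer 1 at 21 °C → α = 2.2×10⁻⁴ K⁻¹
Layer 2 at 2 °C → α = 0.69×10⁻⁴ K⁻¹
Layer 1: 2.1 × 2.2×10⁻⁴ × 300 = 0.13860 m
300–460 m: 160 × 0.15 × 0.69×10⁻⁴ = 0.001656 m
Δh = 0.13860 + 0.001656 = 0.140256 m ≈ 140 mm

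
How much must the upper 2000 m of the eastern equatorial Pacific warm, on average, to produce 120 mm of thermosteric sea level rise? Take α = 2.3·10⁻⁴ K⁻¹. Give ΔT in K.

ΔT ≈ 0.261 K

ΔT = Δh/(αH) = 0.12 / (2.3×10⁻⁴ × 2000) ≈ 0.2609 K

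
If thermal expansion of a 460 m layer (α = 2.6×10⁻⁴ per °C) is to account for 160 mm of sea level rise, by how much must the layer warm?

1.34 °C

ΔT = Δh/(αH) = 0.16 / (2.6×10⁻⁴ × 460) ≈ 1.338 °C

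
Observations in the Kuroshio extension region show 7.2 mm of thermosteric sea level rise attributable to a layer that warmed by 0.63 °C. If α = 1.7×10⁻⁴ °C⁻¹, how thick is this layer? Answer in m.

H ≈ 67 m

H = Δh/(αΔT) = 0.0072 / (1.7×10⁻⁴ × 0.63) ≈ 67.23 m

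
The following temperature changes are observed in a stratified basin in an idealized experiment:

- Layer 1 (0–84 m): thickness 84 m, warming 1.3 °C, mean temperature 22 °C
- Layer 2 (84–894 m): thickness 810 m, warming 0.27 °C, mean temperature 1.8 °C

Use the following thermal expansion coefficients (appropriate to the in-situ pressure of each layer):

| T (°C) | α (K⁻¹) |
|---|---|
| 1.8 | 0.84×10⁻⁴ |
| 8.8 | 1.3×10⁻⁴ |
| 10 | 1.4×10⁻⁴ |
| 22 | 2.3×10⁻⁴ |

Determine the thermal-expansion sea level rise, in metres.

Δh ≈ 0.0435 m

Layer 1 at 22 °C → α = 2.3×10⁻⁴ K⁻¹
Layer 2 at 1.8 °C → α = 0.84×10⁻⁴ K⁻¹
2.3×10⁻⁴ × 1.3 × 84 = 0.025116 m
84–894 m: 0.27 × 810 × 0.84×10⁻⁴ = 0.0183708 m
Δh = 0.025116 + 0.0183708 = 0.0434868 m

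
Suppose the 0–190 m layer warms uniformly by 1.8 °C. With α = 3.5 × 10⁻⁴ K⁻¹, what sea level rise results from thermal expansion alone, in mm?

Δh ≈ 120 mm

Δh = αΔT·H = 3.5×10⁻⁴ × 1.8 × 190 = 0.11970 m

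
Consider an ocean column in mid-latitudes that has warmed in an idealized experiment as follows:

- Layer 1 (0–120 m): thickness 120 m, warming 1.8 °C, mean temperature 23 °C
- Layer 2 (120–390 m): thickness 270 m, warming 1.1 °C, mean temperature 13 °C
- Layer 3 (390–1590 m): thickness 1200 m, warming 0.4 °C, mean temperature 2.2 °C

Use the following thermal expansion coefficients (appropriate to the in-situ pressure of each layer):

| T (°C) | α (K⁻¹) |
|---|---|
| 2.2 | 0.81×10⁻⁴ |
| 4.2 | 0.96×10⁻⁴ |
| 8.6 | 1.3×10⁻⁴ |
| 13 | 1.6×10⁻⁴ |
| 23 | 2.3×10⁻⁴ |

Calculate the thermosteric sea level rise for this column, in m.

Layer 1 at 23 °C → α = 2.3×10⁻⁴ K⁻¹
Layer 2 at 13 °C → α = 1.6×10⁻⁴ K⁻¹
Layer 3 at 2.2 °C → α = 0.81×10⁻⁴ K⁻¹
Layer 1: 120 × 2.3×10⁻⁴ × 1.8 = 0.04968 m
Layer 2: 1.6×10⁻⁴ × 1.1 × 270 = 0.04752 m
Layer 3: 0.81×10⁻⁴ × 0.4 × 1200 = 0.03888 m
Δh = 0.04968 + 0.04752 + 0.03888 = 0.13608 m ≈ 0.136 m

Δh ≈ 0.136 m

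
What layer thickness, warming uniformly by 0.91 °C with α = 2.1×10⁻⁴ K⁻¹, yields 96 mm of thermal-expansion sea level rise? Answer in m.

H = Δh/(αΔT) = 0.096 / (2.1×10⁻⁴ × 0.91) ≈ 502.4 m

H ≈ 502 m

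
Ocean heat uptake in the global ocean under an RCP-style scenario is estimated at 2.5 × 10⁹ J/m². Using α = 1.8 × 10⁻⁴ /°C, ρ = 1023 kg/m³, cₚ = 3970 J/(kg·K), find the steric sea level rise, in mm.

about 111 mm

Δh = αQ/(ρcₚ) = 1.8×10⁻⁴ × 2.5×10⁹ / (1023 × 3970) ≈ 0.11080 m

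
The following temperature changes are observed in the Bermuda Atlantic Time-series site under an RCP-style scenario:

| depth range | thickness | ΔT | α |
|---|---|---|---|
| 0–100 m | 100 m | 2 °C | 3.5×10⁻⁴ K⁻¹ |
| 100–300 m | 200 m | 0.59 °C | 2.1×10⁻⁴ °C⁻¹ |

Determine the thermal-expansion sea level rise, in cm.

Δh = 9.48 cm

100 × 3.5×10⁻⁴ × 2 = 0.07000 m
0.59 × 200 × 2.1×10⁻⁴ = 0.02478 m
Δh = 0.07000 + 0.02478 = 0.09478 m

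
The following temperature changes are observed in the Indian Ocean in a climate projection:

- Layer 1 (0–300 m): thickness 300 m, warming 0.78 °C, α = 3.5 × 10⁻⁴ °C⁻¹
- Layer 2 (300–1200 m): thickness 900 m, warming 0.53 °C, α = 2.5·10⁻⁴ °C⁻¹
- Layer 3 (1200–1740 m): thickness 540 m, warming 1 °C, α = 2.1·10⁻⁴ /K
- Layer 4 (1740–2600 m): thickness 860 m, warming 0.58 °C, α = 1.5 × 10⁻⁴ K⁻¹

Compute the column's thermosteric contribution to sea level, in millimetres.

about 389 mm

0.78 × 3.5×10⁻⁴ × 300 = 0.08190 m
Layer 2: 900 × 2.5×10⁻⁴ × 0.53 = 0.11925 m
1200–1740 m: 540 × 1 × 2.1×10⁻⁴ = 0.11340 m
Layer 4: 1.5×10⁻⁴ × 0.58 × 860 = 0.07482 m
Δh = 0.08190 + 0.11925 + 0.11340 + 0.07482 = 0.38937 m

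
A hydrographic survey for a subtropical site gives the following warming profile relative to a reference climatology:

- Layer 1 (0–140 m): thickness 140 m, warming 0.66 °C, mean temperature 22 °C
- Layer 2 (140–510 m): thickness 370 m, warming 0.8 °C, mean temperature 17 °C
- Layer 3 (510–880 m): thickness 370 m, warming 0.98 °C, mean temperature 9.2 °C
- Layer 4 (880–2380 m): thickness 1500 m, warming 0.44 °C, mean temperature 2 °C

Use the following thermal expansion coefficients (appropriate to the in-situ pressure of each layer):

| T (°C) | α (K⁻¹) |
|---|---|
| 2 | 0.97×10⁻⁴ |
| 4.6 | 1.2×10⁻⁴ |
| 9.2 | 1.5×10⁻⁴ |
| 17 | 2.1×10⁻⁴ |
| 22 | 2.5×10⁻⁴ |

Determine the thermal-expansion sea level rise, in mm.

Layer 1 at 22 °C → α = 2.5×10⁻⁴ K⁻¹
Layer 2 at 17 °C → α = 2.1×10⁻⁴ K⁻¹
Layer 3 at 9.2 °C → α = 1.5×10⁻⁴ K⁻¹
Layer 4 at 2 °C → α = 0.97×10⁻⁴ K⁻¹
0.66 × 2.5×10⁻⁴ × 140 = 0.02310 m
Layer 2: 2.1×10⁻⁴ × 0.8 × 370 = 0.06216 m
Layer 3: 370 × 0.98 × 1.5×10⁻⁴ = 0.05439 m
0.44 × 1500 × 0.97×10⁻⁴ = 0.06402 m
Δh = 0.02310 + 0.06216 + 0.05439 + 0.06402 = 0.20367 m ≈ 200 mm

about 200 mm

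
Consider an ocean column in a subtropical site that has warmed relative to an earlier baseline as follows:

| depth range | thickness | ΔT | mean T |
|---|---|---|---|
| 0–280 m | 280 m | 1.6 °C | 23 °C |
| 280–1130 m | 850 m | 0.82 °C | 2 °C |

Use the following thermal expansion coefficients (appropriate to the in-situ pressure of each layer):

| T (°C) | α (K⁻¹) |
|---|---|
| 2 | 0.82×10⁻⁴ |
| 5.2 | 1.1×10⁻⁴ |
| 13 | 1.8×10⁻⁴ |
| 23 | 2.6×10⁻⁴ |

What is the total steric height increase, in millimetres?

Layer 1 at 23 °C → α = 2.6×10⁻⁴ K⁻¹
Layer 2 at 2 °C → α = 0.82×10⁻⁴ K⁻¹
280 × 1.6 × 2.6×10⁻⁴ = 0.11648 m
Layer 2: 0.82 × 850 × 0.82×10⁻⁴ = 0.057154 m
Δh = 0.11648 + 0.057154 = 0.173634 m ≈ 174 mm

Δh ≈ 174 mm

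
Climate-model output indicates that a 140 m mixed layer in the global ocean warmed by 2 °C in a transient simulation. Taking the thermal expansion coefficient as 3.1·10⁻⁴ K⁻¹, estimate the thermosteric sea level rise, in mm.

Δh = αΔT·H = 3.1×10⁻⁴ × 2 × 140 = 0.08680 m

Δh = 86.8 mm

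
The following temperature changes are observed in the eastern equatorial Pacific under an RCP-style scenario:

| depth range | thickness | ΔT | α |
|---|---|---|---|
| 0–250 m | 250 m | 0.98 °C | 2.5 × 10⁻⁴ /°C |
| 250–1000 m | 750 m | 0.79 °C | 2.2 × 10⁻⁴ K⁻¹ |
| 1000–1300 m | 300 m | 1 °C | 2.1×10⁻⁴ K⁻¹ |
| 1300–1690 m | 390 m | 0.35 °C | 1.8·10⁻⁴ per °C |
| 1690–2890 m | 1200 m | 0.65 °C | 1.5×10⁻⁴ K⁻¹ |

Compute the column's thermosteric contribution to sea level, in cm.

39.6 cm of thermosteric rise

Layer 1: 0.98 × 2.5×10⁻⁴ × 250 = 0.06125 m
2.2×10⁻⁴ × 750 × 0.79 = 0.13035 m
2.1×10⁻⁴ × 300 × 1 = 0.06300 m
Layer 4: 1.8×10⁻⁴ × 390 × 0.35 = 0.02457 m
1690–2890 m: 1200 × 1.5×10⁻⁴ × 0.65 = 0.11700 m
Δh = 0.06125 + 0.13035 + 0.06300 + 0.02457 + 0.11700 = 0.39617 m ≈ 39.6 cm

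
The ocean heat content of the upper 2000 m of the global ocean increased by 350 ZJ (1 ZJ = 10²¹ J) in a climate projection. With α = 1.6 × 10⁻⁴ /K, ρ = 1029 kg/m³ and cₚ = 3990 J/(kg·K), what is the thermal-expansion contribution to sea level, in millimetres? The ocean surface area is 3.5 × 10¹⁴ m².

Per unit area: Q = 350×10²¹ / (3.5×10¹⁴) = 1×10⁹ J/m²
Δh = αQ/(ρcₚ) = 1.6×10⁻⁴ × 1×10⁹ / (1029 × 3990) ≈ 0.03897 m

39.0 mm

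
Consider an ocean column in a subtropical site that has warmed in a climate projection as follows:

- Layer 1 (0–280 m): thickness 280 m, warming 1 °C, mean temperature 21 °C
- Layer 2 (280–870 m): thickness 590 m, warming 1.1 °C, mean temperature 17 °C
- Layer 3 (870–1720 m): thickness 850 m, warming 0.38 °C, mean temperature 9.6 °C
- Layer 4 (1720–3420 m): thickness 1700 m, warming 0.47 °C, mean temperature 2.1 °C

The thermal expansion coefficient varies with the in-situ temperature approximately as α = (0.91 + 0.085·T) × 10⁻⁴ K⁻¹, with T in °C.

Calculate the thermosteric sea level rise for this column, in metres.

Δh = 0.371 m

Layer 1: α = (0.91 + 0.085×21)×10⁻⁴ = 2.695×10⁻⁴ K⁻¹
Layer 2: α = (0.91 + 0.085×17)×10⁻⁴ = 2.355×10⁻⁴ K⁻¹
Layer 3: α = (0.91 + 0.085×9.6)×10⁻⁴ = 1.726×10⁻⁴ K⁻¹
Layer 4: α = (0.91 + 0.085×2.1)×10⁻⁴ = 1.0885×10⁻⁴ K⁻¹
Layer 1: 1 × 2.695×10⁻⁴ × 280 = 0.07546 m
280–870 m: 590 × 1.1 × 2.355×10⁻⁴ = 0.1528395 m
870–1720 m: 1.726×10⁻⁴ × 850 × 0.38 = 0.0557498 m
1.0885×10⁻⁴ × 1700 × 0.47 = 0.08697115 m
Δh = 0.07546 + 0.1528395 + 0.0557498 + 0.08697115 = 0.37102045 m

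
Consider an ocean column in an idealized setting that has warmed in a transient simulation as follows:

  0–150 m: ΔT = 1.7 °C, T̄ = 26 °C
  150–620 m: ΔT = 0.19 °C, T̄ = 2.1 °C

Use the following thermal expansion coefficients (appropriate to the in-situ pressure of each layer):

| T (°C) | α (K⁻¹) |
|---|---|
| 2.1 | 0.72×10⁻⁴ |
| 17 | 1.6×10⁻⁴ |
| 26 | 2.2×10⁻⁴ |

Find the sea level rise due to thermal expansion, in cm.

Δh ≈ 6.25 cm

Layer 1 at 26 °C → α = 2.2×10⁻⁴ K⁻¹
Layer 2 at 2.1 °C → α = 0.72×10⁻⁴ K⁻¹
0–150 m: 1.7 × 150 × 2.2×10⁻⁴ = 0.05610 m
470 × 0.19 × 0.72×10⁻⁴ = 0.0064296 m
Δh = 0.05610 + 0.0064296 = 0.0625296 m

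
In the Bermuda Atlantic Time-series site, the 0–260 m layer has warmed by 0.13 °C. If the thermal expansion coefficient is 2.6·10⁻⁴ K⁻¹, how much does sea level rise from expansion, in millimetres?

Δh = αΔT·H = 2.6×10⁻⁴ × 0.13 × 260 = 0.008788 m

8.79 mm of thermosteric rise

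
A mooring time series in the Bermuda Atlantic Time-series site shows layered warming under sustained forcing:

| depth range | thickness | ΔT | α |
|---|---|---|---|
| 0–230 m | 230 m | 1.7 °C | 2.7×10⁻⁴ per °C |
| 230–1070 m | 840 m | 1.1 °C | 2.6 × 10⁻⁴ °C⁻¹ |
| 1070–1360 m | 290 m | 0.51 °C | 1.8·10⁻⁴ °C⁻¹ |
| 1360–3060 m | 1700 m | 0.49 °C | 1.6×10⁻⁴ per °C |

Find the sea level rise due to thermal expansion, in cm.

about 50.6 cm

1.7 × 230 × 2.7×10⁻⁴ = 0.10557 m
230–1070 m: 1.1 × 2.6×10⁻⁴ × 840 = 0.24024 m
1070–1360 m: 1.8×10⁻⁴ × 290 × 0.51 = 0.026622 m
Layer 4: 0.49 × 1700 × 1.6×10⁻⁴ = 0.13328 m
Δh = 0.10557 + 0.24024 + 0.026622 + 0.13328 = 0.505712 m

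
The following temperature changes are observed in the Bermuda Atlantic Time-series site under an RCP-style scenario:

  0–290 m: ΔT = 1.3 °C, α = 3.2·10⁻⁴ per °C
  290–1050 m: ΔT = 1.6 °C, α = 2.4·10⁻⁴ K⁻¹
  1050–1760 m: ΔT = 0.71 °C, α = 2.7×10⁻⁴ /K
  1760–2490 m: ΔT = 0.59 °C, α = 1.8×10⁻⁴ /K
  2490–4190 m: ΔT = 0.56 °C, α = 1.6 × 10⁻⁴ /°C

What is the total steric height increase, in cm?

Layer 1: 290 × 1.3 × 3.2×10⁻⁴ = 0.12064 m
290–1050 m: 2.4×10⁻⁴ × 760 × 1.6 = 0.29184 m
710 × 0.71 × 2.7×10⁻⁴ = 0.136107 m
Layer 4: 730 × 0.59 × 1.8×10⁻⁴ = 0.077526 m
1.6×10⁻⁴ × 1700 × 0.56 = 0.15232 m
Δh = 0.12064 + 0.29184 + 0.136107 + 0.077526 + 0.15232 = 0.778433 m ≈ 78 cm

78 cm of thermosteric rise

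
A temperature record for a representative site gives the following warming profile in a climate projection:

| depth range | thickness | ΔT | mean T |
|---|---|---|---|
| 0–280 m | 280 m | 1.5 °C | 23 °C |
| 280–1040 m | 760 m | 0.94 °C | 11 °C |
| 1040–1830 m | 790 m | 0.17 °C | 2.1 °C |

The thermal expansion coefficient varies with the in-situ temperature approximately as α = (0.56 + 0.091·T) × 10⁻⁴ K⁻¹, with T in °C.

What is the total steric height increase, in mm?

Layer 1: α = (0.56 + 0.091×23)×10⁻⁴ = 2.653×10⁻⁴ K⁻¹
Layer 2: α = (0.56 + 0.091×11)×10⁻⁴ = 1.561×10⁻⁴ K⁻¹
Layer 3: α = (0.56 + 0.091×2.1)×10⁻⁴ = 0.7511×10⁻⁴ K⁻¹
0–280 m: 1.5 × 2.653×10⁻⁴ × 280 = 0.111426 m
280–1040 m: 1.561×10⁻⁴ × 0.94 × 760 = 0.11151784 m
1040–1830 m: 790 × 0.17 × 0.7511×10⁻⁴ = 0.010087273 m
Δh = 0.111426 + 0.11151784 + 0.010087273 = 0.233031113 m

230 mm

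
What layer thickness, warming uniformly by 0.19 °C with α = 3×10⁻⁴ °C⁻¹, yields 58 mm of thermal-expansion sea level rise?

H = Δh/(αΔT) = 0.058 / (3×10⁻⁴ × 0.19) ≈ 1018 m

1020 m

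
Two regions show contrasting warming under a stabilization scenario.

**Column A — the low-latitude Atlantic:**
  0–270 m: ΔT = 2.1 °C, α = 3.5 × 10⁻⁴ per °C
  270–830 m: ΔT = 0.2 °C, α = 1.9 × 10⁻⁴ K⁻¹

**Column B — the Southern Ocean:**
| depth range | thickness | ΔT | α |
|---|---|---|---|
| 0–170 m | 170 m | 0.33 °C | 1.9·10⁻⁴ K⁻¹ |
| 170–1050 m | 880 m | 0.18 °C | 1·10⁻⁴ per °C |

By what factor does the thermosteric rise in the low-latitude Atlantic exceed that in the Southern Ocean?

≈ 8.29×

A 0–270 m: 2.1 × 3.5×10⁻⁴ × 270 = 0.19845 m
A 270–830 m: 560 × 0.2 × 1.9×10⁻⁴ = 0.02128 m
A total: 0.21973 m
B 170 × 0.33 × 1.9×10⁻⁴ = 0.010659 m
B 170–1050 m: 1×10⁻⁴ × 0.18 × 880 = 0.01584 m
B total: 0.026499 m
Ratio: 0.21973 / 0.026499 ≈ 8.292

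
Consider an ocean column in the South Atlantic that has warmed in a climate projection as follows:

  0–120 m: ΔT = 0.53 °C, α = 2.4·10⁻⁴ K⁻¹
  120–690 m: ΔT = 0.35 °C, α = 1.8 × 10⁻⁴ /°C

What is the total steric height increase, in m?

Δh ≈ 0.0512 m

0–120 m: 120 × 0.53 × 2.4×10⁻⁴ = 0.015264 m
0.35 × 570 × 1.8×10⁻⁴ = 0.03591 m
Δh = 0.015264 + 0.03591 = 0.051174 m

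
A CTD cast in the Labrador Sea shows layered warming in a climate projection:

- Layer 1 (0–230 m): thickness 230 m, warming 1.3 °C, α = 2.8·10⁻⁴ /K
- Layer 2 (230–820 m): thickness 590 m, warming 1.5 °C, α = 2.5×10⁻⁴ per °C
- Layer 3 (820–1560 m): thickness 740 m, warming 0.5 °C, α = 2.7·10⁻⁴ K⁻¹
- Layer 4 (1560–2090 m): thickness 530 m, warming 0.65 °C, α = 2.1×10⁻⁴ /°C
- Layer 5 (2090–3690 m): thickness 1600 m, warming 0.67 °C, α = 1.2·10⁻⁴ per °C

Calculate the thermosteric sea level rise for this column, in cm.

Δh = 61 cm

0–230 m: 230 × 1.3 × 2.8×10⁻⁴ = 0.08372 m
590 × 1.5 × 2.5×10⁻⁴ = 0.22125 m
Layer 3: 740 × 2.7×10⁻⁴ × 0.5 = 0.09990 m
1560–2090 m: 530 × 2.1×10⁻⁴ × 0.65 = 0.072345 m
2090–3690 m: 1.2×10⁻⁴ × 1600 × 0.67 = 0.12864 m
Δh = 0.08372 + 0.22125 + 0.09990 + 0.072345 + 0.12864 = 0.605855 m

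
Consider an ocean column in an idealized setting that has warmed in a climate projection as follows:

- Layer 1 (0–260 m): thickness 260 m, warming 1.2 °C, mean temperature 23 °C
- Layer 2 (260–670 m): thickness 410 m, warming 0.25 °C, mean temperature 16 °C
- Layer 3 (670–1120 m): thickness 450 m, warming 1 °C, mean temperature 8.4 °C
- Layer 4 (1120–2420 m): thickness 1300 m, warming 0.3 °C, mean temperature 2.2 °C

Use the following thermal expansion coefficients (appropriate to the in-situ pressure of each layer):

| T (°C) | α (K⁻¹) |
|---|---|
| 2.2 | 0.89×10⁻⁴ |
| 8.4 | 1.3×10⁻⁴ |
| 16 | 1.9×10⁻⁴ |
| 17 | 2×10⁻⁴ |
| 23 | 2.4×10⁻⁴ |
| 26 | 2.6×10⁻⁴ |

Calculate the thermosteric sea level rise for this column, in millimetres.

190 mm of thermosteric rise

Layer 1 at 23 °C → α = 2.4×10⁻⁴ K⁻¹
Layer 2 at 16 °C → α = 1.9×10⁻⁴ K⁻¹
Layer 3 at 8.4 °C → α = 1.3×10⁻⁴ K⁻¹
Layer 4 at 2.2 °C → α = 0.89×10⁻⁴ K⁻¹
0–260 m: 2.4×10⁻⁴ × 260 × 1.2 = 0.07488 m
Layer 2: 410 × 1.9×10⁻⁴ × 0.25 = 0.019475 m
450 × 1.3×10⁻⁴ × 1 = 0.05850 m
1300 × 0.3 × 0.89×10⁻⁴ = 0.03471 m
Δh = 0.07488 + 0.019475 + 0.05850 + 0.03471 = 0.187565 m ≈ 190 mm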